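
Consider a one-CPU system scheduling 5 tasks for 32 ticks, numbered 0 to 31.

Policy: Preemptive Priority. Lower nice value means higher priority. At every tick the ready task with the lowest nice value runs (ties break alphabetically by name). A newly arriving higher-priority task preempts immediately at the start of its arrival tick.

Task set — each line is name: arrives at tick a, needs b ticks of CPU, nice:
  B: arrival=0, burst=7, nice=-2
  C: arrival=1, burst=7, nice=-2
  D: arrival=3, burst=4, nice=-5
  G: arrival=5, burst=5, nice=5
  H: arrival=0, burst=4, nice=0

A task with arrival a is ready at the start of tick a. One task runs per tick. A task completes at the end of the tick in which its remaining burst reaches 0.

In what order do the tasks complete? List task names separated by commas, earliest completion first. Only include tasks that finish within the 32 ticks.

t=0: ready={B,H} → run B
t=1: ready={B,C,H} → run B
t=2: ready={B,C,H} → run B
t=3: ready={B,C,D,H} → run D
t=4: ready={B,C,D,H} → run D
t=5: ready={B,C,D,G,H} → run D
t=6: ready={B,C,D,G,H} → run D
t=7: ready={B,C,G,H} → run B
t=8: ready={B,C,G,H} → run B
t=9: ready={B,C,G,H} → run B
t=10: ready={B,C,G,H} → run B
t=11: ready={C,G,H} → run C
t=12: ready={C,G,H} → run C
t=13: ready={C,G,H} → run C
t=14: ready={C,G,H} → run C
t=15: ready={C,G,H} → run C
t=16: ready={C,G,H} → run C
t=17: ready={C,G,H} → run C
t=18: ready={G,H} → run H
t=19: ready={G,H} → run H
t=20: ready={G,H} → run H
t=21: ready={G,H} → run H
t=22: ready={G} → run G
t=23: ready={G} → run G
t=24: ready={G} → run G
t=25: ready={G} → run G
t=26: ready={G} → run G
t=27: (idle)
t=28: (idle)
t=29: (idle)
t=30: (idle)
t=31: (idle)

completion order = D, B, C, H, G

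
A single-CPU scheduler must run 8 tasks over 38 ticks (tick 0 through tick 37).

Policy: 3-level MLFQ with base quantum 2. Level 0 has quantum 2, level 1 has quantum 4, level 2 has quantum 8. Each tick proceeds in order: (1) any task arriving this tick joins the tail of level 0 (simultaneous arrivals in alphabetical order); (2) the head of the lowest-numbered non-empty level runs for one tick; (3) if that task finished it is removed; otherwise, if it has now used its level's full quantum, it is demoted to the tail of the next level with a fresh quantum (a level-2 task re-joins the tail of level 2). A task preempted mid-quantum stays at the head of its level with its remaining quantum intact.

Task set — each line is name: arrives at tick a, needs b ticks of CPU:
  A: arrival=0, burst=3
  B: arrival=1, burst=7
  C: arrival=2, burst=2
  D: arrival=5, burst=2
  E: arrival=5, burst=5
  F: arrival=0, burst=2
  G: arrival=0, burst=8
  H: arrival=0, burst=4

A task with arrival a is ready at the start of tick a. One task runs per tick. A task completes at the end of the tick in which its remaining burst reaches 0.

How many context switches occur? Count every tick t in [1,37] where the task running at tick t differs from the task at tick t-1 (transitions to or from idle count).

t=0: L0/L1/L2 = AFGH/-/- → run A
t=1: L0/L1/L2 = AFGHB/-/- → run A
t=2: L0/L1/L2 = FGHBC/A/- → run F
t=3: L0/L1/L2 = FGHBC/A/- → run F
t=4: L0/L1/L2 = GHBC/A/- → run G
t=5: L0/L1/L2 = GHBCDE/A/- → run G
t=6: L0/L1/L2 = HBCDE/AG/- → run H
t=7: L0/L1/L2 = HBCDE/AG/- → run H
t=8: L0/L1/L2 = BCDE/AGH/- → run B
t=9: L0/L1/L2 = BCDE/AGH/- → run B
t=10: L0/L1/L2 = CDE/AGHB/- → run C
t=11: L0/L1/L2 = CDE/AGHB/- → run C
t=12: L0/L1/L2 = DE/AGHB/- → run D
t=13: L0/L1/L2 = DE/AGHB/- → run D
t=14: L0/L1/L2 = E/AGHB/- → run E
t=15: L0/L1/L2 = E/AGHB/- → run E
t=16: L0/L1/L2 = -/AGHBE/- → run A
t=17: L0/L1/L2 = -/GHBE/- → run G
t=18: L0/L1/L2 = -/GHBE/- → run G
t=19: L0/L1/L2 = -/GHBE/- → run G
t=20: L0/L1/L2 = -/GHBE/- → run G
t=21: L0/L1/L2 = -/HBE/G → run H
t=22: L0/L1/L2 = -/HBE/G → run H
t=23: L0/L1/L2 = -/BE/G → run B
t=24: L0/L1/L2 = -/BE/G → run B
t=25: L0/L1/L2 = -/BE/G → run B
t=26: L0/L1/L2 = -/BE/G → run B
t=27: L0/L1/L2 = -/E/GB → run E
t=28: L0/L1/L2 = -/E/GB → run E
t=29: L0/L1/L2 = -/E/GB → run E
t=30: L0/L1/L2 = -/-/GB → run G
t=31: L0/L1/L2 = -/-/GB → run G
t=32: L0/L1/L2 = -/-/B → run B
t=33: (idle)
t=34: (idle)
t=35: (idle)
t=36: (idle)
t=37: (idle)

context switches = 15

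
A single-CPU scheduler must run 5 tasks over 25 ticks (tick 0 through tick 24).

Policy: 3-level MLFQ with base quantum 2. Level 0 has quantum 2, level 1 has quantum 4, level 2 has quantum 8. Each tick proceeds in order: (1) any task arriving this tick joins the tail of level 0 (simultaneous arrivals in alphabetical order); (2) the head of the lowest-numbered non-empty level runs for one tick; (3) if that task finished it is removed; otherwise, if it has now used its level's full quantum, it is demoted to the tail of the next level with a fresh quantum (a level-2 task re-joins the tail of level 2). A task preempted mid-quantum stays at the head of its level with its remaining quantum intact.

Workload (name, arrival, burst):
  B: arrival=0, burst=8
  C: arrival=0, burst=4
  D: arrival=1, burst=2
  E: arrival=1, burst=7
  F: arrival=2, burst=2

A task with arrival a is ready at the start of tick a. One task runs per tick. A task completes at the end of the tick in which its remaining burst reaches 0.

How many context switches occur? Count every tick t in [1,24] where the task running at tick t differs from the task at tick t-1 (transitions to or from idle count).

context switches = 10

t=0: L0/L1/L2 = BC/-/- → run B
t=1: L0/L1/L2 = BCDE/-/- → run B
t=2: L0/L1/L2 = CDEF/B/- → run C
t=3: L0/L1/L2 = CDEF/B/- → run C
t=4: L0/L1/L2 = DEF/BC/- → run D
t=5: L0/L1/L2 = DEF/BC/- → run D
t=6: L0/L1/L2 = EF/BC/- → run E
t=7: L0/L1/L2 = EF/BC/- → run E
t=8: L0/L1/L2 = F/BCE/- → run F
t=9: L0/L1/L2 = F/BCE/- → run F
t=10: L0/L1/L2 = -/BCE/- → run B
t=11: L0/L1/L2 = -/BCE/- → run B
t=12: L0/L1/L2 = -/BCE/- → run B
t=13: L0/L1/L2 = -/BCE/- → run B
t=14: L0/L1/L2 = -/CE/B → run C
t=15: L0/L1/L2 = -/CE/B → run C
t=16: L0/L1/L2 = -/E/B → run E
t=17: L0/L1/L2 = -/E/B → run E
t=18: L0/L1/L2 = -/E/B → run E
t=19: L0/L1/L2 = -/E/B → run E
t=20: L0/L1/L2 = -/-/BE → run B
t=21: L0/L1/L2 = -/-/BE → run B
t=22: L0/L1/L2 = -/-/E → run E
t=23: (idle)
t=24: (idle)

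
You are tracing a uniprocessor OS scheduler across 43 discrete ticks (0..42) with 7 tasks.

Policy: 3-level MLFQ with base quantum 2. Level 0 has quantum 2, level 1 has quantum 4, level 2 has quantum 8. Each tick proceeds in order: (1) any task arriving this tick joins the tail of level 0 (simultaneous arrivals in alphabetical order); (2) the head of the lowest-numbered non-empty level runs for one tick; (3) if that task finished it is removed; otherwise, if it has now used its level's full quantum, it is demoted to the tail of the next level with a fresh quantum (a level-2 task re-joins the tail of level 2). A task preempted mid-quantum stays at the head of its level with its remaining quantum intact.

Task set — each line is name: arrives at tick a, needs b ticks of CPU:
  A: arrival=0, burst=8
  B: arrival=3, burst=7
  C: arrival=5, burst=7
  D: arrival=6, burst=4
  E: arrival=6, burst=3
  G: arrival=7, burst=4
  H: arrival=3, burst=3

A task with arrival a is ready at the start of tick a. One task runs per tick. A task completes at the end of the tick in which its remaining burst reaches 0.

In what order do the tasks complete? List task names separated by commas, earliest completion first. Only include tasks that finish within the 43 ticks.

t=0: L0/L1/L2 = A/-/- → run A
t=1: L0/L1/L2 = A/-/- → run A
t=2: L0/L1/L2 = -/A/- → run A
t=3: L0/L1/L2 = BH/A/- → run B
t=4: L0/L1/L2 = BH/A/- → run B
t=5: L0/L1/L2 = HC/AB/- → run H
t=6: L0/L1/L2 = HCDE/AB/- → run H
t=7: L0/L1/L2 = CDEG/ABH/- → run C
t=8: L0/L1/L2 = CDEG/ABH/- → run C
t=9: L0/L1/L2 = DEG/ABHC/- → run D
t=10: L0/L1/L2 = DEG/ABHC/- → run D
t=11: L0/L1/L2 = EG/ABHCD/- → run E
t=12: L0/L1/L2 = EG/ABHCD/- → run E
t=13: L0/L1/L2 = G/ABHCDE/- → run G
t=14: L0/L1/L2 = G/ABHCDE/- → run G
t=15: L0/L1/L2 = -/ABHCDEG/- → run A
t=16: L0/L1/L2 = -/ABHCDEG/- → run A
t=17: L0/L1/L2 = -/ABHCDEG/- → run A
t=18: L0/L1/L2 = -/BHCDEG/A → run B
t=19: L0/L1/L2 = -/BHCDEG/A → run B
t=20: L0/L1/L2 = -/BHCDEG/A → run B
t=21: L0/L1/L2 = -/BHCDEG/A → run B
t=22: L0/L1/L2 = -/HCDEG/AB → run H
t=23: L0/L1/L2 = -/CDEG/AB → run C
t=24: L0/L1/L2 = -/CDEG/AB → run C
t=25: L0/L1/L2 = -/CDEG/AB → run C
t=26: L0/L1/L2 = -/CDEG/AB → run C
t=27: L0/L1/L2 = -/DEG/ABC → run D
t=28: L0/L1/L2 = -/DEG/ABC → run D
t=29: L0/L1/L2 = -/EG/ABC → run E
t=30: L0/L1/L2 = -/G/ABC → run G
t=31: L0/L1/L2 = -/G/ABC → run G
t=32: L0/L1/L2 = -/-/ABC → run A
t=33: L0/L1/L2 = -/-/ABC → run A
t=34: L0/L1/L2 = -/-/BC → run B
t=35: L0/L1/L2 = -/-/C → run C
t=36: (idle)
t=37: (idle)
t=38: (idle)
t=39: (idle)
t=40: (idle)
t=41: (idle)
t=42: (idle)

completion order = H, D, E, G, A, B, C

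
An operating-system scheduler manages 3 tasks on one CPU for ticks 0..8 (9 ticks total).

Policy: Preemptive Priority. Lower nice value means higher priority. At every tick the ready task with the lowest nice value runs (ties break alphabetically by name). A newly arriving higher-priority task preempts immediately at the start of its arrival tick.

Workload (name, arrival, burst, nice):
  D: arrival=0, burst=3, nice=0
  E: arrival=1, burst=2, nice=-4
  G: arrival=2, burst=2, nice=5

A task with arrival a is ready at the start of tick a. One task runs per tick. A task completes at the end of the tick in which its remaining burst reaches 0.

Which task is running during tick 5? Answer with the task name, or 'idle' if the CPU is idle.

t=0: ready={D} → run D
t=1: ready={D,E} → run E
t=2: ready={D,E,G} → run E
t=3: ready={D,G} → run D
t=4: ready={D,G} → run D
t=5: ready={G} → run G
t=6: ready={G} → run G
t=7: (idle)
t=8: (idle)

running at tick 5 = G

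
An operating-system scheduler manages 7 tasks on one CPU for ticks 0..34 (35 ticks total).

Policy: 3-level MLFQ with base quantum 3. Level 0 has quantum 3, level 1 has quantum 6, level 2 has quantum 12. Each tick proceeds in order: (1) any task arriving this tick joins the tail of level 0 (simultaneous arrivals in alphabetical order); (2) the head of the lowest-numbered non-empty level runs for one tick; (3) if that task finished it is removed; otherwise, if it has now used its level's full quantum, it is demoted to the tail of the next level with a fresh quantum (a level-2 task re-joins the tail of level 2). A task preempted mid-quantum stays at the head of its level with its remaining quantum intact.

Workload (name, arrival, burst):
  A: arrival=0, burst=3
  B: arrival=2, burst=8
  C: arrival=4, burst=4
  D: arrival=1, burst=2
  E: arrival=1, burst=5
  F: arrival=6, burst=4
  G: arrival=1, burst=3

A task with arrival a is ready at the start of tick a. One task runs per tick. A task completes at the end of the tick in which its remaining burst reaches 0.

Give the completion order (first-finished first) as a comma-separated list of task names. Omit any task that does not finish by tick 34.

t=0: L0/L1/L2 = A/-/- → run A
t=1: L0/L1/L2 = ADEG/-/- → run A
t=2: L0/L1/L2 = ADEGB/-/- → run A
t=3: L0/L1/L2 = DEGB/-/- → run D
t=4: L0/L1/L2 = DEGBC/-/- → run D
t=5: L0/L1/L2 = EGBC/-/- → run E
t=6: L0/L1/L2 = EGBCF/-/- → run E
t=7: L0/L1/L2 = EGBCF/-/- → run E
t=8: L0/L1/L2 = GBCF/E/- → run G
t=9: L0/L1/L2 = GBCF/E/- → run G
t=10: L0/L1/L2 = GBCF/E/- → run G
t=11: L0/L1/L2 = BCF/E/- → run B
t=12: L0/L1/L2 = BCF/E/- → run B
t=13: L0/L1/L2 = BCF/E/- → run B
t=14: L0/L1/L2 = CF/EB/- → run C
t=15: L0/L1/L2 = CF/EB/- → run C
t=16: L0/L1/L2 = CF/EB/- → run C
t=17: L0/L1/L2 = F/EBC/- → run F
t=18: L0/L1/L2 = F/EBC/- → run F
t=19: L0/L1/L2 = F/EBC/- → run F
t=20: L0/L1/L2 = -/EBCF/- → run E
t=21: L0/L1/L2 = -/EBCF/- → run E
t=22: L0/L1/L2 = -/BCF/- → run B
t=23: L0/L1/L2 = -/BCF/- → run B
t=24: L0/L1/L2 = -/BCF/- → run B
t=25: L0/L1/L2 = -/BCF/- → run B
t=26: L0/L1/L2 = -/BCF/- → run B
t=27: L0/L1/L2 = -/CF/- → run C
t=28: L0/L1/L2 = -/F/- → run F
t=29: (idle)
t=30: (idle)
t=31: (idle)
t=32: (idle)
t=33: (idle)
t=34: (idle)

completion order = A, D, G, E, B, C, F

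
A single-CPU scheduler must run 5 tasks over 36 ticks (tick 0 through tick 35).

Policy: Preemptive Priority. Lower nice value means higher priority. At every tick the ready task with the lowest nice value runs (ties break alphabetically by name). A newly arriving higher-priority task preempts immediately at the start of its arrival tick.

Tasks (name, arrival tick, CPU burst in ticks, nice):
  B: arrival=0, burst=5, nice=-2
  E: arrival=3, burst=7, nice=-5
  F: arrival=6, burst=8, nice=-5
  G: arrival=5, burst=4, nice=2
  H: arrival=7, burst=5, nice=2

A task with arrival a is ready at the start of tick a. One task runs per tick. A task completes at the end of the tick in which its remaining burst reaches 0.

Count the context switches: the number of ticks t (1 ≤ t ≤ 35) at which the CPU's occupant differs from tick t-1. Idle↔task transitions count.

context switches = 6

t=0: ready={B} → run B
t=1: ready={B} → run B
t=2: ready={B} → run B
t=3: ready={B,E} → run E
t=4: ready={B,E} → run E
t=5: ready={B,E,G} → run E
t=6: ready={B,E,F,G} → run E
t=7: ready={B,E,F,G,H} → run E
t=8: ready={B,E,F,G,H} → run E
t=9: ready={B,E,F,G,H} → run E
t=10: ready={B,F,G,H} → run F
t=11: ready={B,F,G,H} → run F
t=12: ready={B,F,G,H} → run F
t=13: ready={B,F,G,H} → run F
t=14: ready={B,F,G,H} → run F
t=15: ready={B,F,G,H} → run F
t=16: ready={B,F,G,H} → run F
t=17: ready={B,F,G,H} → run F
t=18: ready={B,G,H} → run B
t=19: ready={B,G,H} → run B
t=20: ready={G,H} → run G
t=21: ready={G,H} → run G
t=22: ready={G,H} → run G
t=23: ready={G,H} → run G
t=24: ready={H} → run H
t=25: ready={H} → run H
t=26: ready={H} → run H
t=27: ready={H} → run H
t=28: ready={H} → run H
t=29: (idle)
t=30: (idle)
t=31: (idle)
t=32: (idle)
t=33: (idle)
t=34: (idle)
t=35: (idle)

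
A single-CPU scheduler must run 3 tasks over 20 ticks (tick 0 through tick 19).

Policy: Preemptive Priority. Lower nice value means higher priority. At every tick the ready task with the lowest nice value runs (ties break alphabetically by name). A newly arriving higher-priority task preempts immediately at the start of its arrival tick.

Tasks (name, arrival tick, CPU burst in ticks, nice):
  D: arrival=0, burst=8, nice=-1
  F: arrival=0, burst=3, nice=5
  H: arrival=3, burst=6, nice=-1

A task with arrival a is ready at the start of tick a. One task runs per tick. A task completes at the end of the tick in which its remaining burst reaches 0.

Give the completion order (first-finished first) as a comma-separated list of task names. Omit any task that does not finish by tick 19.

completion order = D, H, F

t=0: ready={D,F} → run D
t=1: ready={D,F} → run D
t=2: ready={D,F} → run D
t=3: ready={D,F,H} → run D
t=4: ready={D,F,H} → run D
t=5: ready={D,F,H} → run D
t=6: ready={D,F,H} → run D
t=7: ready={D,F,H} → run D
t=8: ready={F,H} → run H
t=9: ready={F,H} → run H
t=10: ready={F,H} → run H
t=11: ready={F,H} → run H
t=12: ready={F,H} → run H
t=13: ready={F,H} → run H
t=14: ready={F} → run F
t=15: ready={F} → run F
t=16: ready={F} → run F
t=17: (idle)
t=18: (idle)
t=19: (idle)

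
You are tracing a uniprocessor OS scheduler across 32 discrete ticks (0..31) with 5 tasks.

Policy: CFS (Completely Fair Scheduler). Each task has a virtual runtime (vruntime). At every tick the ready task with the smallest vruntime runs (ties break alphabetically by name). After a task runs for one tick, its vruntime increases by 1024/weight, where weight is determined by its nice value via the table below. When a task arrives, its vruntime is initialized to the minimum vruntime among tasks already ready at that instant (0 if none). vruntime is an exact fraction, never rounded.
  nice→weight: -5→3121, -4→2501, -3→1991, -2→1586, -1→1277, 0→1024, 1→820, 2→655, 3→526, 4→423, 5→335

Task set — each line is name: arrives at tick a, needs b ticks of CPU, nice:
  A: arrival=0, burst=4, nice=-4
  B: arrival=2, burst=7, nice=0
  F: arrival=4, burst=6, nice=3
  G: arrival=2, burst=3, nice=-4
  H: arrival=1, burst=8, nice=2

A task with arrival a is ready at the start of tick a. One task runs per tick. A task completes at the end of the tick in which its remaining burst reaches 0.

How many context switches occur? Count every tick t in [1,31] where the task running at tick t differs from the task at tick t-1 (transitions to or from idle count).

t=0: vr[A=0] → run A
t=1: vr[A=1024/2501 H=1024/2501] → run A
t=2: vr[A=2048/2501 B=1024/2501 G=1024/2501 H=1024/2501] → run B
t=3: vr[A=2048/2501 B=3525/2501 G=1024/2501 H=1024/2501] → run G
t=4: vr[A=2048/2501 B=3525/2501 F=1024/2501 G=2048/2501 H=1024/2501] → run F
t=5: vr[A=2048/2501 B=3525/2501 F=1549824/657763 G=2048/2501 H=1024/2501] → run H
t=6: vr[A=2048/2501 B=3525/2501 F=1549824/657763 G=2048/2501 H=3231744/1638155] → run A
t=7: vr[A=3072/2501 B=3525/2501 F=1549824/657763 G=2048/2501 H=3231744/1638155] → run G
t=8: vr[A=3072/2501 B=3525/2501 F=1549824/657763 G=3072/2501 H=3231744/1638155] → run A
t=9: vr[B=3525/2501 F=1549824/657763 G=3072/2501 H=3231744/1638155] → run G
t=10: vr[B=3525/2501 F=1549824/657763 H=3231744/1638155] → run B
t=11: vr[B=6026/2501 F=1549824/657763 H=3231744/1638155] → run H
t=12: vr[B=6026/2501 F=1549824/657763 H=5792768/1638155] → run F
t=13: vr[B=6026/2501 F=2830336/657763 H=5792768/1638155] → run B
t=14: vr[B=8527/2501 F=2830336/657763 H=5792768/1638155] → run B
t=15: vr[B=11028/2501 F=2830336/657763 H=5792768/1638155] → run H
t=16: vr[B=11028/2501 F=2830336/657763 H=8353792/1638155] → run F
t=17: vr[B=11028/2501 F=4110848/657763 H=8353792/1638155] → run B
t=18: vr[B=13529/2501 F=4110848/657763 H=8353792/1638155] → run H
t=19: vr[B=13529/2501 F=4110848/657763 H=10914816/1638155] → run B
t=20: vr[B=16030/2501 F=4110848/657763 H=10914816/1638155] → run F
t=21: vr[B=16030/2501 F=5391360/657763 H=10914816/1638155] → run B
t=22: vr[F=5391360/657763 H=10914816/1638155] → run H
t=23: vr[F=5391360/657763 H=2695168/327631] → run F
t=24: vr[F=6671872/657763 H=2695168/327631] → run H
t=25: vr[F=6671872/657763 H=16036864/1638155] → run H
t=26: vr[F=6671872/657763 H=18597888/1638155] → run F
t=27: vr[H=18597888/1638155] → run H
t=28: (idle)
t=29: (idle)
t=30: (idle)
t=31: (idle)

context switches = 25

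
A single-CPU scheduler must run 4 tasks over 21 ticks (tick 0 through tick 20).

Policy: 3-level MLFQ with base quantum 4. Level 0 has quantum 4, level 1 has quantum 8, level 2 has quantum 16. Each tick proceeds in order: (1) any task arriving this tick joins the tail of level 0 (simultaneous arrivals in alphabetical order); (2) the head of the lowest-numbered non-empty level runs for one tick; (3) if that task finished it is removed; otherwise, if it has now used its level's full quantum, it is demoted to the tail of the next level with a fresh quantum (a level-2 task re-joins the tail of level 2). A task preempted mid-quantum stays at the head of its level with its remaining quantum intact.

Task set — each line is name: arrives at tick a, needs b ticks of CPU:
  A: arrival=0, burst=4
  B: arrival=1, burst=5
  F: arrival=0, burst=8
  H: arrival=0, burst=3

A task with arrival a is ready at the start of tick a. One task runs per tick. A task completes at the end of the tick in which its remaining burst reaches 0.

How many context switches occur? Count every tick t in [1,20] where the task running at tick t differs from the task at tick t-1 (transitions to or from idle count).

t=0: L0/L1/L2 = AFH/-/- → run A
t=1: L0/L1/L2 = AFHB/-/- → run A
t=2: L0/L1/L2 = AFHB/-/- → run A
t=3: L0/L1/L2 = AFHB/-/- → run A
t=4: L0/L1/L2 = FHB/-/- → run F
t=5: L0/L1/L2 = FHB/-/- → run F
t=6: L0/L1/L2 = FHB/-/- → run F
t=7: L0/L1/L2 = FHB/-/- → run F
t=8: L0/L1/L2 = HB/F/- → run H
t=9: L0/L1/L2 = HB/F/- → run H
t=10: L0/L1/L2 = HB/F/- → run H
t=11: L0/L1/L2 = B/F/- → run B
t=12: L0/L1/L2 = B/F/- → run B
t=13: L0/L1/L2 = B/F/- → run B
t=14: L0/L1/L2 = B/F/- → run B
t=15: L0/L1/L2 = -/FB/- → run F
t=16: L0/L1/L2 = -/FB/- → run F
t=17: L0/L1/L2 = -/FB/- → run F
t=18: L0/L1/L2 = -/FB/- → run F
t=19: L0/L1/L2 = -/B/- → run B
t=20: (idle)

context switches = 6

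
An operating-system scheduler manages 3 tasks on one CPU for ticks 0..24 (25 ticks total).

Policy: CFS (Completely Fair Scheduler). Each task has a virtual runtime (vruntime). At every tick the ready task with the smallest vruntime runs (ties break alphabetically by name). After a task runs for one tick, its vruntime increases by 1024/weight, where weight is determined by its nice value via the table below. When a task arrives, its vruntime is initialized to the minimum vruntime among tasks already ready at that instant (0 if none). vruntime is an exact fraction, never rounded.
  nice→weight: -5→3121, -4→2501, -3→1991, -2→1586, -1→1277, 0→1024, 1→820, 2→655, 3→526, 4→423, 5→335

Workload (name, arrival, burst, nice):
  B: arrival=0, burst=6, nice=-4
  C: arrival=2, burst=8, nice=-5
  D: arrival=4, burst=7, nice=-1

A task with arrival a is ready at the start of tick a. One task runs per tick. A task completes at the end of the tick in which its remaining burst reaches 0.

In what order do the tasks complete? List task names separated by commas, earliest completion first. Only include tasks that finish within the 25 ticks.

completion order = B, C, D

t=0: vr[B=0] → run B
t=1: vr[B=1024/2501] → run B
t=2: vr[B=2048/2501 C=2048/2501] → run B
t=3: vr[B=3072/2501 C=2048/2501] → run C
t=4: vr[B=3072/2501 C=8952832/7805621 D=8952832/7805621] → run C
t=5: vr[B=3072/2501 C=11513856/7805621 D=8952832/7805621] → run D
t=6: vr[B=3072/2501 C=11513856/7805621 D=19425722368/9967778017] → run B
t=7: vr[B=4096/2501 C=11513856/7805621 D=19425722368/9967778017] → run C
t=8: vr[B=4096/2501 C=14074880/7805621 D=19425722368/9967778017] → run B
t=9: vr[B=5120/2501 C=14074880/7805621 D=19425722368/9967778017] → run C
t=10: vr[B=5120/2501 C=16635904/7805621 D=19425722368/9967778017] → run D
t=11: vr[B=5120/2501 C=16635904/7805621 D=27418678272/9967778017] → run B
t=12: vr[C=16635904/7805621 D=27418678272/9967778017] → run C
t=13: vr[C=19196928/7805621 D=27418678272/9967778017] → run C
t=14: vr[C=21757952/7805621 D=27418678272/9967778017] → run D
t=15: vr[C=21757952/7805621 D=35411634176/9967778017] → run C
t=16: vr[C=24318976/7805621 D=35411634176/9967778017] → run C
t=17: vr[D=35411634176/9967778017] → run D
t=18: vr[D=43404590080/9967778017] → run D
t=19: vr[D=51397545984/9967778017] → run D
t=20: vr[D=59390501888/9967778017] → run D
t=21: (idle)
t=22: (idle)
t=23: (idle)
t=24: (idle)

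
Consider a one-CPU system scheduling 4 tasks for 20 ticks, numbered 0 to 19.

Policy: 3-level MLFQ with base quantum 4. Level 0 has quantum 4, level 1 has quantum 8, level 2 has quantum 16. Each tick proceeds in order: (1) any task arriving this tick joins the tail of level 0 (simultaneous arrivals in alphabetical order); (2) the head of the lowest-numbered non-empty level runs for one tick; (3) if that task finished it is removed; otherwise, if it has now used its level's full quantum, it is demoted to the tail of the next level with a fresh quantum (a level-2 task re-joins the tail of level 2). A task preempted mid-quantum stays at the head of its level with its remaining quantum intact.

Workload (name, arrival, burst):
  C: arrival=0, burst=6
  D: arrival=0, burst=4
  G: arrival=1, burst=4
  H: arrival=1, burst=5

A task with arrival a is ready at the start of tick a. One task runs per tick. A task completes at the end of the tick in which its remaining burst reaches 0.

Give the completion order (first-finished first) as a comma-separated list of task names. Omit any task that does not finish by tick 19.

t=0: L0/L1/L2 = CD/-/- → run C
t=1: L0/L1/L2 = CDGH/-/- → run C
t=2: L0/L1/L2 = CDGH/-/- → run C
t=3: L0/L1/L2 = CDGH/-/- → run C
t=4: L0/L1/L2 = DGH/C/- → run D
t=5: L0/L1/L2 = DGH/C/- → run D
t=6: L0/L1/L2 = DGH/C/- → run D
t=7: L0/L1/L2 = DGH/C/- → run D
t=8: L0/L1/L2 = GH/C/- → run G
t=9: L0/L1/L2 = GH/C/- → run G
t=10: L0/L1/L2 = GH/C/- → run G
t=11: L0/L1/L2 = GH/C/- → run G
t=12: L0/L1/L2 = H/C/- → run H
t=13: L0/L1/L2 = H/C/- → run H
t=14: L0/L1/L2 = H/C/- → run H
t=15: L0/L1/L2 = H/C/- → run H
t=16: L0/L1/L2 = -/CH/- → run C
t=17: L0/L1/L2 = -/CH/- → run C
t=18: L0/L1/L2 = -/H/- → run H
t=19: (idle)

completion order = D, G, C, H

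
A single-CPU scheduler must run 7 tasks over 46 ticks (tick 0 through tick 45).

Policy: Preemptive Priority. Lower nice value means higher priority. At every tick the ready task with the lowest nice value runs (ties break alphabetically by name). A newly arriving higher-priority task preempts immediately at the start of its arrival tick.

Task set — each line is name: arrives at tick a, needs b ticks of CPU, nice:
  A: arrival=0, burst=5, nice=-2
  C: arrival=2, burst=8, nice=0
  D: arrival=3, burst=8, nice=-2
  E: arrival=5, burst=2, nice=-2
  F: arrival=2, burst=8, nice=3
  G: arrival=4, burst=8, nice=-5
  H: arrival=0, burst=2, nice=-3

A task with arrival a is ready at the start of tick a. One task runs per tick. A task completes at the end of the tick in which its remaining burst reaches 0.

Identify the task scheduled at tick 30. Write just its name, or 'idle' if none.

t=0: ready={A,H} → run H
t=1: ready={A,H} → run H
t=2: ready={A,C,F} → run A
t=3: ready={A,C,D,F} → run A
t=4: ready={A,C,D,F,G} → run G
t=5: ready={A,C,D,E,F,G} → run G
t=6: ready={A,C,D,E,F,G} → run G
t=7: ready={A,C,D,E,F,G} → run G
t=8: ready={A,C,D,E,F,G} → run G
t=9: ready={A,C,D,E,F,G} → run G
t=10: ready={A,C,D,E,F,G} → run G
t=11: ready={A,C,D,E,F,G} → run G
t=12: ready={A,C,D,E,F} → run A
t=13: ready={A,C,D,E,F} → run A
t=14: ready={A,C,D,E,F} → run A
t=15: ready={C,D,E,F} → run D
t=16: ready={C,D,E,F} → run D
t=17: ready={C,D,E,F} → run D
t=18: ready={C,D,E,F} → run D
t=19: ready={C,D,E,F} → run D
t=20: ready={C,D,E,F} → run D
t=21: ready={C,D,E,F} → run D
t=22: ready={C,D,E,F} → run D
t=23: ready={C,E,F} → run E
t=24: ready={C,E,F} → run E
t=25: ready={C,F} → run C
t=26: ready={C,F} → run C
t=27: ready={C,F} → run C
t=28: ready={C,F} → run C
t=29: ready={C,F} → run C
t=30: ready={C,F} → run C
t=31: ready={C,F} → run C
t=32: ready={C,F} → run C
t=33: ready={F} → run F
t=34: ready={F} → run F
t=35: ready={F} → run F
t=36: ready={F} → run F
t=37: ready={F} → run F
t=38: ready={F} → run F
t=39: ready={F} → run F
t=40: ready={F} → run F
t=41: (idle)
t=42: (idle)
t=43: (idle)
t=44: (idle)
t=45: (idle)

running at tick 30 = C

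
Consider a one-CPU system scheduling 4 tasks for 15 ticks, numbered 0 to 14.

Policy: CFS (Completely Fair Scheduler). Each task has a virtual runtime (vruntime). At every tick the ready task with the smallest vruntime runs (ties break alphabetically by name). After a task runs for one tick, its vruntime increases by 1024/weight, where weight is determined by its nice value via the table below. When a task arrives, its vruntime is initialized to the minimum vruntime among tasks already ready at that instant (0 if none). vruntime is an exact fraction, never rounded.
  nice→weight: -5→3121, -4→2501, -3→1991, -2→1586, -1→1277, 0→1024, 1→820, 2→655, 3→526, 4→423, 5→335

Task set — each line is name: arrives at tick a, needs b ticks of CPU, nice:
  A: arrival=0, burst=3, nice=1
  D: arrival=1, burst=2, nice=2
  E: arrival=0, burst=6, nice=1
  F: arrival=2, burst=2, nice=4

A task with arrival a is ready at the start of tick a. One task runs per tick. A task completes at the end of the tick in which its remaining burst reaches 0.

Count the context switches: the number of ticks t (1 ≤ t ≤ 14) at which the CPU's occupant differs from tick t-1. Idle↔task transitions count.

context switches = 10

t=0: vr[A=0 E=0] → run A
t=1: vr[A=256/205 D=0 E=0] → run D
t=2: vr[A=256/205 D=1024/655 E=0 F=0] → run E
t=3: vr[A=256/205 D=1024/655 E=256/205 F=0] → run F
t=4: vr[A=256/205 D=1024/655 E=256/205 F=1024/423] → run A
t=5: vr[A=512/205 D=1024/655 E=256/205 F=1024/423] → run E
t=6: vr[A=512/205 D=1024/655 E=512/205 F=1024/423] → run D
t=7: vr[A=512/205 E=512/205 F=1024/423] → run F
t=8: vr[A=512/205 E=512/205] → run A
t=9: vr[E=512/205] → run E
t=10: vr[E=768/205] → run E
t=11: vr[E=1024/205] → run E
t=12: vr[E=256/41] → run E
t=13: (idle)
t=14: (idle)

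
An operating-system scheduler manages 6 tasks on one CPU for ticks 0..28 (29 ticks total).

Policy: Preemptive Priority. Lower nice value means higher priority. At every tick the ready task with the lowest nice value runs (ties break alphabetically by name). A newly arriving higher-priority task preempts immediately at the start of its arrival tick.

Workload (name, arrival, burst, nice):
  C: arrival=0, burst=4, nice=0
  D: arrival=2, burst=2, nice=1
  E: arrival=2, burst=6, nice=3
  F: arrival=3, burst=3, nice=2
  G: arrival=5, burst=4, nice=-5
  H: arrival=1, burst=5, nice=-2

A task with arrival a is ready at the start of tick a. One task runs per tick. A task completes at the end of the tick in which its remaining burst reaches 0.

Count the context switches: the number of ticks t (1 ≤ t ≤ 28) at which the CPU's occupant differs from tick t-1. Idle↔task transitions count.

t=0: ready={C} → run C
t=1: ready={C,H} → run H
t=2: ready={C,D,E,H} → run H
t=3: ready={C,D,E,F,H} → run H
t=4: ready={C,D,E,F,H} → run H
t=5: ready={C,D,E,F,G,H} → run G
t=6: ready={C,D,E,F,G,H} → run G
t=7: ready={C,D,E,F,G,H} → run G
t=8: ready={C,D,E,F,G,H} → run G
t=9: ready={C,D,E,F,H} → run H
t=10: ready={C,D,E,F} → run C
t=11: ready={C,D,E,F} → run C
t=12: ready={C,D,E,F} → run C
t=13: ready={D,E,F} → run D
t=14: ready={D,E,F} → run D
t=15: ready={E,F} → run F
t=16: ready={E,F} → run F
t=17: ready={E,F} → run F
t=18: ready={E} → run E
t=19: ready={E} → run E
t=20: ready={E} → run E
t=21: ready={E} → run E
t=22: ready={E} → run E
t=23: ready={E} → run E
t=24: (idle)
t=25: (idle)
t=26: (idle)
t=27: (idle)
t=28: (idle)

context switches = 8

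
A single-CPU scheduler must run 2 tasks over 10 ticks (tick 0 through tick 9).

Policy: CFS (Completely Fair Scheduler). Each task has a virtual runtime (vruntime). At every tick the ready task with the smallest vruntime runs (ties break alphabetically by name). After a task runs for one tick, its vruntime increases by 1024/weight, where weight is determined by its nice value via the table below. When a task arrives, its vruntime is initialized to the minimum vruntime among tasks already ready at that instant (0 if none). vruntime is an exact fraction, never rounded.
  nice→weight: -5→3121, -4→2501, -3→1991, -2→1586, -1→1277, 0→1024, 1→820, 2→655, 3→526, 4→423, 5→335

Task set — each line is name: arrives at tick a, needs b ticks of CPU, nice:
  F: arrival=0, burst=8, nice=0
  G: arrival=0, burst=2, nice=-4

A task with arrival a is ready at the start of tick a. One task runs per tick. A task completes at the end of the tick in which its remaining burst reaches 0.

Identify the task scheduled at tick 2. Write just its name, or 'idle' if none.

t=0: vr[F=0 G=0] → run F
t=1: vr[F=1 G=0] → run G
t=2: vr[F=1 G=1024/2501] → run G
t=3: vr[F=1] → run F
t=4: vr[F=2] → run F
t=5: vr[F=3] → run F
t=6: vr[F=4] → run F
t=7: vr[F=5] → run F
t=8: vr[F=6] → run F
t=9: vr[F=7] → run F

running at tick 2 = G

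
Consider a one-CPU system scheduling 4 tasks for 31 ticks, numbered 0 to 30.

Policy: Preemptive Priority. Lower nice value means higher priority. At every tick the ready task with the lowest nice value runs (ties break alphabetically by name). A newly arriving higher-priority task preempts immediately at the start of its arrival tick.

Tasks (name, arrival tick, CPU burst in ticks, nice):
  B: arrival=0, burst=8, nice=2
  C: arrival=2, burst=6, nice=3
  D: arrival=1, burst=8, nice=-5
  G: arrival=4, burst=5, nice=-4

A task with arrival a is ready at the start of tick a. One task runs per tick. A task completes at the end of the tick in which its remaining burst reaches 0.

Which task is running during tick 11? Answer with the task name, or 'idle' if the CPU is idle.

running at tick 11 = G

t=0: ready={B} → run B
t=1: ready={B,D} → run D
t=2: ready={B,C,D} → run D
t=3: ready={B,C,D} → run D
t=4: ready={B,C,D,G} → run D
t=5: ready={B,C,D,G} → run D
t=6: ready={B,C,D,G} → run D
t=7: ready={B,C,D,G} → run D
t=8: ready={B,C,D,G} → run D
t=9: ready={B,C,G} → run G
t=10: ready={B,C,G} → run G
t=11: ready={B,C,G} → run G
t=12: ready={B,C,G} → run G
t=13: ready={B,C,G} → run G
t=14: ready={B,C} → run B
t=15: ready={B,C} → run B
t=16: ready={B,C} → run B
t=17: ready={B,C} → run B
t=18: ready={B,C} → run B
t=19: ready={B,C} → run B
t=20: ready={B,C} → run B
t=21: ready={C} → run C
t=22: ready={C} → run C
t=23: ready={C} → run C
t=24: ready={C} → run C
t=25: ready={C} → run C
t=26: ready={C} → run C
t=27: (idle)
t=28: (idle)
t=29: (idle)
t=30: (idle)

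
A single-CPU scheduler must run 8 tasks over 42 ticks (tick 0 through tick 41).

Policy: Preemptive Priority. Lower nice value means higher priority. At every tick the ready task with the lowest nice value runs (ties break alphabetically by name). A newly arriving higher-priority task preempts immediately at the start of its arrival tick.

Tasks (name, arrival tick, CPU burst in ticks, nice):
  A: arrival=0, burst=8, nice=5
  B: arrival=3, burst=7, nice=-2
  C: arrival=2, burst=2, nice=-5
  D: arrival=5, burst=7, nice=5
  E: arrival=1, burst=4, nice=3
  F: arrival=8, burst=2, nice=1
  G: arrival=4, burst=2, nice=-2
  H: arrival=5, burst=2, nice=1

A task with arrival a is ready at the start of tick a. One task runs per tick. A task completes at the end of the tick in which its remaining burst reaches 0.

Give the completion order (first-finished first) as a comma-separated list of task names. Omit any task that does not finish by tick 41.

t=0: ready={A} → run A
t=1: ready={A,E} → run E
t=2: ready={A,C,E} → run C
t=3: ready={A,B,C,E} → run C
t=4: ready={A,B,E,G} → run B
t=5: ready={A,B,D,E,G,H} → run B
t=6: ready={A,B,D,E,G,H} → run B
t=7: ready={A,B,D,E,G,H} → run B
t=8: ready={A,B,D,E,F,G,H} → run B
t=9: ready={A,B,D,E,F,G,H} → run B
t=10: ready={A,B,D,E,F,G,H} → run B
t=11: ready={A,D,E,F,G,H} → run G
t=12: ready={A,D,E,F,G,H} → run G
t=13: ready={A,D,E,F,H} → run F
t=14: ready={A,D,E,F,H} → run F
t=15: ready={A,D,E,H} → run H
t=16: ready={A,D,E,H} → run H
t=17: ready={A,D,E} → run E
t=18: ready={A,D,E} → run E
t=19: ready={A,D,E} → run E
t=20: ready={A,D} → run A
t=21: ready={A,D} → run A
t=22: ready={A,D} → run A
t=23: ready={A,D} → run A
t=24: ready={A,D} → run A
t=25: ready={A,D} → run A
t=26: ready={A,D} → run A
t=27: ready={D} → run D
t=28: ready={D} → run D
t=29: ready={D} → run D
t=30: ready={D} → run D
t=31: ready={D} → run D
t=32: ready={D} → run D
t=33: ready={D} → run D
t=34: (idle)
t=35: (idle)
t=36: (idle)
t=37: (idle)
t=38: (idle)
t=39: (idle)
t=40: (idle)
t=41: (idle)

completion order = C, B, G, F, H, E, A, D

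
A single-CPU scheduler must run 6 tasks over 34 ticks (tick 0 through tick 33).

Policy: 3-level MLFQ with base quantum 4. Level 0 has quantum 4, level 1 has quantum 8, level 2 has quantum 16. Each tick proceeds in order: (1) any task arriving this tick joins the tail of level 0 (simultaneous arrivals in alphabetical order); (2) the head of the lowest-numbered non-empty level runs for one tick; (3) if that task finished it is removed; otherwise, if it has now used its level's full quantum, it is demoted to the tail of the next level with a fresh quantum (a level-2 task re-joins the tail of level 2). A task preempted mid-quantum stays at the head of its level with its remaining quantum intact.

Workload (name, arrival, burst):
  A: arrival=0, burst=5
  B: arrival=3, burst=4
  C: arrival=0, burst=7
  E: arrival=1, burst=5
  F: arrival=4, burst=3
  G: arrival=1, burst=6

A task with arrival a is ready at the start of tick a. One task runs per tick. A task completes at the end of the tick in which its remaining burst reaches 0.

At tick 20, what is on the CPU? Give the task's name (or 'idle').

running at tick 20 = F

t=0: L0/L1/L2 = AC/-/- → run A
t=1: L0/L1/L2 = ACEG/-/- → run A
t=2: L0/L1/L2 = ACEG/-/- → run A
t=3: L0/L1/L2 = ACEGB/-/- → run A
t=4: L0/L1/L2 = CEGBF/A/- → run C
t=5: L0/L1/L2 = CEGBF/A/- → run C
t=6: L0/L1/L2 = CEGBF/A/- → run C
t=7: L0/L1/L2 = CEGBF/A/- → run C
t=8: L0/L1/L2 = EGBF/AC/- → run E
t=9: L0/L1/L2 = EGBF/AC/- → run E
t=10: L0/L1/L2 = EGBF/AC/- → run E
t=11: L0/L1/L2 = EGBF/AC/- → run E
t=12: L0/L1/L2 = GBF/ACE/- → run G
t=13: L0/L1/L2 = GBF/ACE/- → run G
t=14: L0/L1/L2 = GBF/ACE/- → run G
t=15: L0/L1/L2 = GBF/ACE/- → run G
t=16: L0/L1/L2 = BF/ACEG/- → run B
t=17: L0/L1/L2 = BF/ACEG/- → run B
t=18: L0/L1/L2 = BF/ACEG/- → run B
t=19: L0/L1/L2 = BF/ACEG/- → run B
t=20: L0/L1/L2 = F/ACEG/- → run F
t=21: L0/L1/L2 = F/ACEG/- → run F
t=22: L0/L1/L2 = F/ACEG/- → run F
t=23: L0/L1/L2 = -/ACEG/- → run A
t=24: L0/L1/L2 = -/CEG/- → run C
t=25: L0/L1/L2 = -/CEG/- → run C
t=26: L0/L1/L2 = -/CEG/- → run C
t=27: L0/L1/L2 = -/EG/- → run E
t=28: L0/L1/L2 = -/G/- → run G
t=29: L0/L1/L2 = -/G/- → run G
t=30: (idle)
t=31: (idle)
t=32: (idle)
t=33: (idle)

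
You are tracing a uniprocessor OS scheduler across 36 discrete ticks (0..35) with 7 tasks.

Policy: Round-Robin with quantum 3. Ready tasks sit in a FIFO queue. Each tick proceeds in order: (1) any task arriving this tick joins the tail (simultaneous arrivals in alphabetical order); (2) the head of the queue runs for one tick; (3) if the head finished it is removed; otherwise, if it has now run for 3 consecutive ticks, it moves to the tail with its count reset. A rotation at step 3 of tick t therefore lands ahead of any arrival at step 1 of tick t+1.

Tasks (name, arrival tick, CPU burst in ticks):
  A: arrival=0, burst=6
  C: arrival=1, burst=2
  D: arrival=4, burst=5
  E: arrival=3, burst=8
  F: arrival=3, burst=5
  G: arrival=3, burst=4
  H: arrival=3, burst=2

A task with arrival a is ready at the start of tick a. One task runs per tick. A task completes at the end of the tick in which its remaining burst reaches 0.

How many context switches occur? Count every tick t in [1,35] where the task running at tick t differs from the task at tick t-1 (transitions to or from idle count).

t=0: queue=[A] q_used=0 → run A
t=1: queue=[A,C] q_used=1 → run A
t=2: queue=[A,C] q_used=2 → run A
t=3: queue=[C,A,E,F,G,H] q_used=0 → run C
t=4: queue=[C,A,E,F,G,H,D] q_used=1 → run C
t=5: queue=[A,E,F,G,H,D] q_used=0 → run A
t=6: queue=[A,E,F,G,H,D] q_used=1 → run A
t=7: queue=[A,E,F,G,H,D] q_used=2 → run A
t=8: queue=[E,F,G,H,D] q_used=0 → run E
t=9: queue=[E,F,G,H,D] q_used=1 → run E
t=10: queue=[E,F,G,H,D] q_used=2 → run E
t=11: queue=[F,G,H,D,E] q_used=0 → run F
t=12: queue=[F,G,H,D,E] q_used=1 → run F
t=13: queue=[F,G,H,D,E] q_used=2 → run F
t=14: queue=[G,H,D,E,F] q_used=0 → run G
t=15: queue=[G,H,D,E,F] q_used=1 → run G
t=16: queue=[G,H,D,E,F] q_used=2 → run G
t=17: queue=[H,D,E,F,G] q_used=0 → run H
t=18: queue=[H,D,E,F,G] q_used=1 → run H
t=19: queue=[D,E,F,G] q_used=0 → run D
t=20: queue=[D,E,F,G] q_used=1 → run D
t=21: queue=[D,E,F,G] q_used=2 → run D
t=22: queue=[E,F,G,D] q_used=0 → run E
t=23: queue=[E,F,G,D] q_used=1 → run E
t=24: queue=[E,F,G,D] q_used=2 → run E
t=25: queue=[F,G,D,E] q_used=0 → run F
t=26: queue=[F,G,D,E] q_used=1 → run F
t=27: queue=[G,D,E] q_used=0 → run G
t=28: queue=[D,E] q_used=0 → run D
t=29: queue=[D,E] q_used=1 → run D
t=30: queue=[E] q_used=0 → run E
t=31: queue=[E] q_used=1 → run E
t=32: (idle)
t=33: (idle)
t=34: (idle)
t=35: (idle)

context switches = 13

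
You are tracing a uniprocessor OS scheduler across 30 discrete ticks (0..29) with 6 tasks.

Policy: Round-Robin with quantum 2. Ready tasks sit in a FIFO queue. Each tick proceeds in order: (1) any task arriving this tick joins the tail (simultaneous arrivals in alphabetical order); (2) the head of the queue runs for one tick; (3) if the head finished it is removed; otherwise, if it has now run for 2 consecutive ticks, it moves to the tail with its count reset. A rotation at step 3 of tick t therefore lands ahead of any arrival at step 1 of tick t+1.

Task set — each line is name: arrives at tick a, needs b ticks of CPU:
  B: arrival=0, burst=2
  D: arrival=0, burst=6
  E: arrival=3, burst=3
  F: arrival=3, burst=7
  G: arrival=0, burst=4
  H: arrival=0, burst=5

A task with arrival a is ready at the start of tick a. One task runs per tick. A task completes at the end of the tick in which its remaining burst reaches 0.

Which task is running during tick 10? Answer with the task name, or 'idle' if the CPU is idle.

t=0: queue=[B,D,G,H] q_used=0 → run B
t=1: queue=[B,D,G,H] q_used=1 → run B
t=2: queue=[D,G,H] q_used=0 → run D
t=3: queue=[D,G,H,E,F] q_used=1 → run D
t=4: queue=[G,H,E,F,D] q_used=0 → run G
t=5: queue=[G,H,E,F,D] q_used=1 → run G
t=6: queue=[H,E,F,D,G] q_used=0 → run H
t=7: queue=[H,E,F,D,G] q_used=1 → run H
t=8: queue=[E,F,D,G,H] q_used=0 → run E
t=9: queue=[E,F,D,G,H] q_used=1 → run E
t=10: queue=[F,D,G,H,E] q_used=0 → run F
t=11: queue=[F,D,G,H,E] q_used=1 → run F
t=12: queue=[D,G,H,E,F] q_used=0 → run D
t=13: queue=[D,G,H,E,F] q_used=1 → run D
t=14: queue=[G,H,E,F,D] q_used=0 → run G
t=15: queue=[G,H,E,F,D] q_used=1 → run G
t=16: queue=[H,E,F,D] q_used=0 → run H
t=17: queue=[H,E,F,D] q_used=1 → run H
t=18: queue=[E,F,D,H] q_used=0 → run E
t=19: queue=[F,D,H] q_used=0 → run F
t=20: queue=[F,D,H] q_used=1 → run F
t=21: queue=[D,H,F] q_used=0 → run D
t=22: queue=[D,H,F] q_used=1 → run D
t=23: queue=[H,F] q_used=0 → run H
t=24: queue=[F] q_used=0 → run F
t=25: queue=[F] q_used=1 → run F
t=26: queue=[F] q_used=0 → run F
t=27: (idle)
t=28: (idle)
t=29: (idle)

running at tick 10 = F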